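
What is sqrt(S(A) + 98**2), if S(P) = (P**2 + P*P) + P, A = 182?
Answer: sqrt(76034) ≈ 275.74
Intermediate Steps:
S(P) = P + 2*P**2 (S(P) = (P**2 + P**2) + P = 2*P**2 + P = P + 2*P**2)
sqrt(S(A) + 98**2) = sqrt(182*(1 + 2*182) + 98**2) = sqrt(182*(1 + 364) + 9604) = sqrt(182*365 + 9604) = sqrt(66430 + 9604) = sqrt(76034)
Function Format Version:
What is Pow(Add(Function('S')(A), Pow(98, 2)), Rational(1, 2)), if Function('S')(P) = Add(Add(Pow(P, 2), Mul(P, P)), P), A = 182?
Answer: Pow(76034, Rational(1, 2)) ≈ 275.74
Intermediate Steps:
Function('S')(P) = Add(P, Mul(2, Pow(P, 2))) (Function('S')(P) = Add(Add(Pow(P, 2), Pow(P, 2)), P) = Add(Mul(2, Pow(P, 2)), P) = Add(P, Mul(2, Pow(P, 2))))
Pow(Add(Function('S')(A), Pow(98, 2)), Rational(1, 2)) = Pow(Add(Mul(182, Add(1, Mul(2, 182))), Pow(98, 2)), Rational(1, 2)) = Pow(Add(Mul(182, Add(1, 364)), 9604), Rational(1, 2)) = Pow(Add(Mul(182, 365), 9604), Rational(1, 2)) = Pow(Add(66430, 9604), Rational(1, 2)) = Pow(76034, Rational(1, 2))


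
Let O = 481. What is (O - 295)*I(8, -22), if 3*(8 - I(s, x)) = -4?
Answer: 1736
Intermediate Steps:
I(s, x) = 28/3 (I(s, x) = 8 - ⅓*(-4) = 8 + 4/3 = 28/3)
(O - 295)*I(8, -22) = (481 - 295)*(28/3) = 186*(28/3) = 1736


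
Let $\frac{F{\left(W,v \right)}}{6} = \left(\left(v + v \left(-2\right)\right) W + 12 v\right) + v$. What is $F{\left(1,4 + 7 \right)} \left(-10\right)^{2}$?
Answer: $79200$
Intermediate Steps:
$F{\left(W,v \right)} = 78 v - 6 W v$ ($F{\left(W,v \right)} = 6 \left(\left(\left(v + v \left(-2\right)\right) W + 12 v\right) + v\right) = 6 \left(\left(\left(v - 2 v\right) W + 12 v\right) + v\right) = 6 \left(\left(- v W + 12 v\right) + v\right) = 6 \left(\left(- W v + 12 v\right) + v\right) = 6 \left(\left(12 v - W v\right) + v\right) = 6 \left(13 v - W v\right) = 78 v - 6 W v$)
$F{\left(1,4 + 7 \right)} \left(-10\right)^{2} = 6 \left(4 + 7\right) \left(13 - 1\right) \left(-10\right)^{2} = 6 \cdot 11 \left(13 - 1\right) 100 = 6 \cdot 11 \cdot 12 \cdot 100 = 792 \cdot 100 = 79200$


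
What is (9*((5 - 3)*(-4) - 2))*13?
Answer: -1170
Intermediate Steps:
(9*((5 - 3)*(-4) - 2))*13 = (9*(2*(-4) - 2))*13 = (9*(-8 - 2))*13 = (9*(-10))*13 = -90*13 = -1170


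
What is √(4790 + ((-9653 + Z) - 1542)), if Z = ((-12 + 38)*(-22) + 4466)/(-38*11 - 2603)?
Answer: I*√6496290931/1007 ≈ 80.039*I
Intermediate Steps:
Z = -1298/1007 (Z = (26*(-22) + 4466)/(-418 - 2603) = (-572 + 4466)/(-3021) = 3894*(-1/3021) = -1298/1007 ≈ -1.2890)
√(4790 + ((-9653 + Z) - 1542)) = √(4790 + ((-9653 - 1298/1007) - 1542)) = √(4790 + (-9721869/1007 - 1542)) = √(4790 - 11274663/1007) = √(-6451133/1007) = I*√6496290931/1007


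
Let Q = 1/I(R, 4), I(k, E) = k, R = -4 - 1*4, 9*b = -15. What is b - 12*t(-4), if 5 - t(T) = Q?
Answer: -379/6 ≈ -63.167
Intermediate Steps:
b = -5/3 (b = (⅑)*(-15) = -5/3 ≈ -1.6667)
R = -8 (R = -4 - 4 = -8)
Q = -⅛ (Q = 1/(-8) = -⅛ ≈ -0.12500)
t(T) = 41/8 (t(T) = 5 - 1*(-⅛) = 5 + ⅛ = 41/8)
b - 12*t(-4) = -5/3 - 12*41/8 = -5/3 - 123/2 = -379/6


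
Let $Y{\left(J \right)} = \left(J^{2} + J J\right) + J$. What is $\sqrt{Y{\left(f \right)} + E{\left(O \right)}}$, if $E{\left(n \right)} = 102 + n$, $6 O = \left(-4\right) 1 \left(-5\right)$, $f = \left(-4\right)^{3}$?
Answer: $\frac{10 \sqrt{741}}{3} \approx 90.738$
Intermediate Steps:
$f = -64$
$Y{\left(J \right)} = J + 2 J^{2}$ ($Y{\left(J \right)} = \left(J^{2} + J^{2}\right) + J = 2 J^{2} + J = J + 2 J^{2}$)
$O = \frac{10}{3}$ ($O = \frac{\left(-4\right) 1 \left(-5\right)}{6} = \frac{\left(-4\right) \left(-5\right)}{6} = \frac{1}{6} \cdot 20 = \frac{10}{3} \approx 3.3333$)
$\sqrt{Y{\left(f \right)} + E{\left(O \right)}} = \sqrt{- 64 \left(1 + 2 \left(-64\right)\right) + \left(102 + \frac{10}{3}\right)} = \sqrt{- 64 \left(1 - 128\right) + \frac{316}{3}} = \sqrt{\left(-64\right) \left(-127\right) + \frac{316}{3}} = \sqrt{8128 + \frac{316}{3}} = \sqrt{\frac{24700}{3}} = \frac{10 \sqrt{741}}{3}$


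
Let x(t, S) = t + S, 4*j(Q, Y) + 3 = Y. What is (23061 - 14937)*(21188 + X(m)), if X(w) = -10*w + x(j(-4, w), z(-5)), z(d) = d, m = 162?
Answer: 159252741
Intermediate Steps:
j(Q, Y) = -¾ + Y/4
x(t, S) = S + t
X(w) = -23/4 - 39*w/4 (X(w) = -10*w + (-5 + (-¾ + w/4)) = -10*w + (-23/4 + w/4) = -23/4 - 39*w/4)
(23061 - 14937)*(21188 + X(m)) = (23061 - 14937)*(21188 + (-23/4 - 39/4*162)) = 8124*(21188 + (-23/4 - 3159/2)) = 8124*(21188 - 6341/4) = 8124*(78411/4) = 159252741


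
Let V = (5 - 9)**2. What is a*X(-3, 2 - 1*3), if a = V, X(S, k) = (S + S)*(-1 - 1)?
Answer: 192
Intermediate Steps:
X(S, k) = -4*S (X(S, k) = (2*S)*(-2) = -4*S)
V = 16 (V = (-4)**2 = 16)
a = 16
a*X(-3, 2 - 1*3) = 16*(-4*(-3)) = 16*12 = 192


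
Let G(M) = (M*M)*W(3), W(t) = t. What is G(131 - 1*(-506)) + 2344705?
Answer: 3562012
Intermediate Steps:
G(M) = 3*M² (G(M) = (M*M)*3 = M²*3 = 3*M²)
G(131 - 1*(-506)) + 2344705 = 3*(131 - 1*(-506))² + 2344705 = 3*(131 + 506)² + 2344705 = 3*637² + 2344705 = 3*405769 + 2344705 = 1217307 + 2344705 = 3562012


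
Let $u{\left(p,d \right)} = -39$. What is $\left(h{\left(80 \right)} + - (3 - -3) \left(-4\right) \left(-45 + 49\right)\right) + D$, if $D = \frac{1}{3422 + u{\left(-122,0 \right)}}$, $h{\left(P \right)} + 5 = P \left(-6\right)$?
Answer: $- \frac{1315986}{3383} \approx -389.0$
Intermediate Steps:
$h{\left(P \right)} = -5 - 6 P$ ($h{\left(P \right)} = -5 + P \left(-6\right) = -5 - 6 P$)
$D = \frac{1}{3383}$ ($D = \frac{1}{3422 - 39} = \frac{1}{3383} \approx 0.0002956$)
$\left(h{\left(80 \right)} + - (3 - -3) \left(-4\right) \left(-45 + 49\right)\right) + D = \left(\left(-5 - 480\right) + - (3 - -3) \left(-4\right) \left(-45 + 49\right)\right) + \frac{1}{3383} = \left(\left(-5 - 480\right) + - (3 + 3) \left(-4\right) 4\right) + \frac{1}{3383} = \left(-485 + \left(-1\right) 6 \left(-4\right) 4\right) + \frac{1}{3383} = \left(-485 + \left(-6\right) \left(-4\right) 4\right) + \frac{1}{3383} = \left(-485 + 24 \cdot 4\right) + \frac{1}{3383} = \left(-485 + 96\right) + \frac{1}{3383} = -389 + \frac{1}{3383} = - \frac{1315986}{3383}$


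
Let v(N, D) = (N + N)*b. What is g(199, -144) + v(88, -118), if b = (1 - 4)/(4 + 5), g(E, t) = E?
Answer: 421/3 ≈ 140.33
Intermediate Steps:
b = -1/3 (b = -3/9 = -3*1/9 = -1/3 ≈ -0.33333)
v(N, D) = -2*N/3 (v(N, D) = (N + N)*(-1/3) = (2*N)*(-1/3) = -2*N/3)
g(199, -144) + v(88, -118) = 199 - 2/3*88 = 199 - 176/3 = 421/3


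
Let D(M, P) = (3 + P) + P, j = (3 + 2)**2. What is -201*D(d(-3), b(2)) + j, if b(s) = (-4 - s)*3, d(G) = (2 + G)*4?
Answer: 6658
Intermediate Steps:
j = 25 (j = 5**2 = 25)
d(G) = 8 + 4*G
b(s) = -12 - 3*s
D(M, P) = 3 + 2*P
-201*D(d(-3), b(2)) + j = -201*(3 + 2*(-12 - 3*2)) + 25 = -201*(3 + 2*(-12 - 6)) + 25 = -201*(3 + 2*(-18)) + 25 = -201*(3 - 36) + 25 = -201*(-33) + 25 = 6633 + 25 = 6658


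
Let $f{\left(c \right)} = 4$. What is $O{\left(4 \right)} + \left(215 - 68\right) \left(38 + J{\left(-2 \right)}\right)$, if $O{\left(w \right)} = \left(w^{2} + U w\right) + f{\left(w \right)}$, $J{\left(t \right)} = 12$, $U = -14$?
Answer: $7314$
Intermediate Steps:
$O{\left(w \right)} = 4 + w^{2} - 14 w$ ($O{\left(w \right)} = \left(w^{2} - 14 w\right) + 4 = 4 + w^{2} - 14 w$)
$O{\left(4 \right)} + \left(215 - 68\right) \left(38 + J{\left(-2 \right)}\right) = \left(4 + 4^{2} - 56\right) + \left(215 - 68\right) \left(38 + 12\right) = \left(4 + 16 - 56\right) + 147 \cdot 50 = -36 + 7350 = 7314$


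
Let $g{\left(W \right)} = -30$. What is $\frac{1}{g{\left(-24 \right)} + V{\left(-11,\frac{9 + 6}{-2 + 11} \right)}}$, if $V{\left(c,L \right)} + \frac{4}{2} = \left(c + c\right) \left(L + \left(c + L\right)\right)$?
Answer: $\frac{3}{410} \approx 0.0073171$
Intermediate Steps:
$V{\left(c,L \right)} = -2 + 2 c \left(c + 2 L\right)$ ($V{\left(c,L \right)} = -2 + \left(c + c\right) \left(L + \left(c + L\right)\right) = -2 + 2 c \left(L + \left(L + c\right)\right) = -2 + 2 c \left(c + 2 L\right)$)
$\frac{1}{g{\left(-24 \right)} + V{\left(-11,\frac{9 + 6}{-2 + 11} \right)}} = \frac{1}{-30 + \left(-2 + 2 \left(-11\right)^{2} + 4 \frac{9 + 6}{-2 + 11} \left(-11\right)\right)} = \frac{1}{-30 + \left(-2 + 2 \cdot 121 + 4 \cdot \frac{15}{9} \left(-11\right)\right)} = \frac{1}{-30 + \left(-2 + 242 + 4 \cdot 15 \cdot \frac{1}{9} \left(-11\right)\right)} = \frac{1}{-30 + \left(-2 + 242 + 4 \cdot \frac{5}{3} \left(-11\right)\right)} = \frac{1}{-30 - - \frac{500}{3}} = \frac{1}{-30 + \frac{500}{3}} = \frac{1}{\frac{410}{3}} = \frac{3}{410}$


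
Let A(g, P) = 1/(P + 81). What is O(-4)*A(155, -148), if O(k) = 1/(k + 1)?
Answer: 1/201 ≈ 0.0049751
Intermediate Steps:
A(g, P) = 1/(81 + P)
O(k) = 1/(1 + k)
O(-4)*A(155, -148) = 1/((1 - 4)*(81 - 148)) = 1/(-3*(-67)) = -⅓*(-1/67) = 1/201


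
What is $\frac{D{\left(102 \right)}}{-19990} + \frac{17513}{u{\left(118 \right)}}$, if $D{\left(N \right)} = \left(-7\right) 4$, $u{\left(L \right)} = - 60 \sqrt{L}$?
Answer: $\frac{14}{9995} - \frac{17513 \sqrt{118}}{7080} \approx -26.869$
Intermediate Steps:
$D{\left(N \right)} = -28$
$\frac{D{\left(102 \right)}}{-19990} + \frac{17513}{u{\left(118 \right)}} = - \frac{28}{-19990} + \frac{17513}{\left(-60\right) \sqrt{118}} = \left(-28\right) \left(- \frac{1}{19990}\right) + 17513 \left(- \frac{\sqrt{118}}{7080}\right) = \frac{14}{9995} - \frac{17513 \sqrt{118}}{7080}$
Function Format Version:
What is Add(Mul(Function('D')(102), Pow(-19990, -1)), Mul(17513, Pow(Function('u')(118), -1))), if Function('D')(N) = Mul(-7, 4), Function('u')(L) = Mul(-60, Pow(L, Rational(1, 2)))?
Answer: Add(Rational(14, 9995), Mul(Rational(-17513, 7080), Pow(118, Rational(1, 2)))) ≈ -26.869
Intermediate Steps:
Function('D')(N) = -28
Add(Mul(Function('D')(102), Pow(-19990, -1)), Mul(17513, Pow(Function('u')(118), -1))) = Add(Mul(-28, Pow(-19990, -1)), Mul(17513, Pow(Mul(-60, Pow(118, Rational(1, 2))), -1))) = Add(Mul(-28, Rational(-1, 19990)), Mul(17513, Mul(Rational(-1, 7080), Pow(118, Rational(1, 2))))) = Add(Rational(14, 9995), Mul(Rational(-17513, 7080), Pow(118, Rational(1, 2))))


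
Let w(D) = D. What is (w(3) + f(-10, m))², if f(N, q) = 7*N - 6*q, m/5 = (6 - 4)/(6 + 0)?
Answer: 5929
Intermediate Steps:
m = 5/3 (m = 5*((6 - 4)/(6 + 0)) = 5*(2/6) = 5*(2*(⅙)) = 5*(⅓) = 5/3 ≈ 1.6667)
f(N, q) = -6*q + 7*N
(w(3) + f(-10, m))² = (3 + (-6*5/3 + 7*(-10)))² = (3 + (-10 - 70))² = (3 - 80)² = (-77)² = 5929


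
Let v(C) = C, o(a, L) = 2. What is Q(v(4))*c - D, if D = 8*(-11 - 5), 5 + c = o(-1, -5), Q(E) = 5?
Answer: 113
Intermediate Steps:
c = -3 (c = -5 + 2 = -3)
D = -128 (D = 8*(-16) = -128)
Q(v(4))*c - D = 5*(-3) - 1*(-128) = -15 + 128 = 113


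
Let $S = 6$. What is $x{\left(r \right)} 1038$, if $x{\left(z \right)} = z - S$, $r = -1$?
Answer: $-7266$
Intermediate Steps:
$x{\left(z \right)} = -6 + z$ ($x{\left(z \right)} = z - 6 = -6 + z$)
$x{\left(r \right)} 1038 = \left(-6 - 1\right) 1038 = \left(-7\right) 1038 = -7266$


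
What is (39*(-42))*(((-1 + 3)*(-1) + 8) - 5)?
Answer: -1638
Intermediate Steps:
(39*(-42))*(((-1 + 3)*(-1) + 8) - 5) = -1638*((2*(-1) + 8) - 5) = -1638*((-2 + 8) - 5) = -1638*(6 - 5) = -1638*1 = -1638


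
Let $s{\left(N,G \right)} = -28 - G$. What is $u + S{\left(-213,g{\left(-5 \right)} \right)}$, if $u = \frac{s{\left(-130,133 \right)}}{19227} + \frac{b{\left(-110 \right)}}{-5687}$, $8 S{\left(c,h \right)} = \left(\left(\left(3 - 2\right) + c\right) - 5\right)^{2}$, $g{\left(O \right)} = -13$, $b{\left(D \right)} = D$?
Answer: $\frac{468082437215}{79522872} \approx 5886.1$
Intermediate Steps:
$S{\left(c,h \right)} = \frac{\left(-4 + c\right)^{2}}{8}$ ($S{\left(c,h \right)} = \frac{\left(\left(\left(3 - 2\right) + c\right) - 5\right)^{2}}{8} = \frac{\left(\left(1 + c\right) - 5\right)^{2}}{8} = \frac{\left(-4 + c\right)^{2}}{8}$)
$u = \frac{109033}{9940359}$ ($u = \frac{-28 - 133}{19227} - \frac{110}{-5687} = \left(-28 - 133\right) \frac{1}{19227} - - \frac{10}{517} = \left(-161\right) \frac{1}{19227} + \frac{10}{517} = - \frac{161}{19227} + \frac{10}{517} = \frac{109033}{9940359} \approx 0.010969$)
$u + S{\left(-213,g{\left(-5 \right)} \right)} = \frac{109033}{9940359} + \frac{\left(-4 - 213\right)^{2}}{8} = \frac{109033}{9940359} + \frac{\left(-217\right)^{2}}{8} = \frac{109033}{9940359} + \frac{1}{8} \cdot 47089 = \frac{109033}{9940359} + \frac{47089}{8} = \frac{468082437215}{79522872}$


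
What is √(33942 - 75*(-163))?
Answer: √46167 ≈ 214.86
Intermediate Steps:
√(33942 - 75*(-163)) = √(33942 + 12225) = √46167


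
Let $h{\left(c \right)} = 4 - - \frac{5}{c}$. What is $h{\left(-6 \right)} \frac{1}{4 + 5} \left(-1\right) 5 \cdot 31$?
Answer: $- \frac{2945}{54} \approx -54.537$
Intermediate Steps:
$h{\left(c \right)} = 4 + \frac{5}{c}$
$h{\left(-6 \right)} \frac{1}{4 + 5} \left(-1\right) 5 \cdot 31 = \left(4 + \frac{5}{-6}\right) \frac{1}{4 + 5} \left(-1\right) 5 \cdot 31 = \left(4 + 5 \left(- \frac{1}{6}\right)\right) \frac{1}{9} \left(-1\right) 5 \cdot 31 = \left(4 - \frac{5}{6}\right) \frac{1}{9} \left(-1\right) 5 \cdot 31 = \frac{19 \left(\left(- \frac{1}{9}\right) 5\right)}{6} \cdot 31 = \frac{19}{6} \left(- \frac{5}{9}\right) 31 = \left(- \frac{95}{54}\right) 31 = - \frac{2945}{54}$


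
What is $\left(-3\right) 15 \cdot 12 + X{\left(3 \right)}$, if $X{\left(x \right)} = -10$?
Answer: $-550$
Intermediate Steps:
$\left(-3\right) 15 \cdot 12 + X{\left(3 \right)} = \left(-3\right) 15 \cdot 12 - 10 = \left(-45\right) 12 - 10 = -540 - 10 = -550$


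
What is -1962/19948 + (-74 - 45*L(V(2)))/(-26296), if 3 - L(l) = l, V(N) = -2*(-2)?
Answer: -12753565/131138152 ≈ -0.097253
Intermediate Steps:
V(N) = 4
L(l) = 3 - l
-1962/19948 + (-74 - 45*L(V(2)))/(-26296) = -1962/19948 + (-74 - 45*(3 - 1*4))/(-26296) = -1962*1/19948 + (-74 - 45*(3 - 4))*(-1/26296) = -981/9974 + (-74 - 45*(-1))*(-1/26296) = -981/9974 + (-74 + 45)*(-1/26296) = -981/9974 - 29*(-1/26296) = -981/9974 + 29/26296 = -12753565/131138152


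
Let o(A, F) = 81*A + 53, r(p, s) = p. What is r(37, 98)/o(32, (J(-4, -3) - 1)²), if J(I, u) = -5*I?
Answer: 37/2645 ≈ 0.013989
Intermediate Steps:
o(A, F) = 53 + 81*A
r(37, 98)/o(32, (J(-4, -3) - 1)²) = 37/(53 + 81*32) = 37/(53 + 2592) = 37/2645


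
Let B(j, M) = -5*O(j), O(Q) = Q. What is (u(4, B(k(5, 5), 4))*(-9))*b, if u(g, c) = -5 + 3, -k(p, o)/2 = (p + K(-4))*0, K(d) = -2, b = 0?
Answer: 0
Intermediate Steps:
k(p, o) = 0 (k(p, o) = -2*(p - 2)*0 = -2*(-2 + p)*0 = -2*0 = 0)
B(j, M) = -5*j
u(g, c) = -2
(u(4, B(k(5, 5), 4))*(-9))*b = -2*(-9)*0 = 18*0 = 0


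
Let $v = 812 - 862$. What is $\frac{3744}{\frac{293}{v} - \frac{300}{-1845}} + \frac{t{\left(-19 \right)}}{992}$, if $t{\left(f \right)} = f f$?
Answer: $- \frac{22828746121}{34758688} \approx -656.78$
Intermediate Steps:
$v = -50$ ($v = 812 - 862 = -50$)
$t{\left(f \right)} = f^{2}$
$\frac{3744}{\frac{293}{v} - \frac{300}{-1845}} + \frac{t{\left(-19 \right)}}{992} = \frac{3744}{\frac{293}{-50} - \frac{300}{-1845}} + \frac{\left(-19\right)^{2}}{992} = \frac{3744}{293 \left(- \frac{1}{50}\right) - - \frac{20}{123}} + 361 \cdot \frac{1}{992} = \frac{3744}{- \frac{293}{50} + \frac{20}{123}} + \frac{361}{992} = \frac{3744}{- \frac{35039}{6150}} + \frac{361}{992} = 3744 \left(- \frac{6150}{35039}\right) + \frac{361}{992} = - \frac{23025600}{35039} + \frac{361}{992} = - \frac{22828746121}{34758688}$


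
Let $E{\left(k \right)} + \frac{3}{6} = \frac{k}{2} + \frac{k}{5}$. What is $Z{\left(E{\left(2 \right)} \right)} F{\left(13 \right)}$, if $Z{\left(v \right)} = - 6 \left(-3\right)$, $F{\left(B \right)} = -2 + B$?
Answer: $198$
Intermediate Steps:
$E{\left(k \right)} = - \frac{1}{2} + \frac{7 k}{10}$ ($E{\left(k \right)} = - \frac{1}{2} + \left(\frac{k}{2} + \frac{k}{5}\right) = - \frac{1}{2} + \frac{7 k}{10}$)
$Z{\left(v \right)} = 18$ ($Z{\left(v \right)} = \left(-1\right) \left(-18\right) = 18$)
$Z{\left(E{\left(2 \right)} \right)} F{\left(13 \right)} = 18 \left(-2 + 13\right) = 18 \cdot 11 = 198$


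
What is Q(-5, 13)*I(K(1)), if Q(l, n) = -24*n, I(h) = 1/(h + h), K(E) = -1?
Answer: 156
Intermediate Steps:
I(h) = 1/(2*h)
Q(-5, 13)*I(K(1)) = (-24*13)*((½)/(-1)) = -156*(-1) = -312*(-½) = 156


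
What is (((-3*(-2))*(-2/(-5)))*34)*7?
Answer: 2856/5 ≈ 571.20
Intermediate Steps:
(((-3*(-2))*(-2/(-5)))*34)*7 = ((6*(-2*(-⅕)))*34)*7 = ((6*(⅖))*34)*7 = ((12/5)*34)*7 = (408/5)*7 = 2856/5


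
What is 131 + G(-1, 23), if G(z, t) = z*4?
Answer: 127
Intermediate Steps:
G(z, t) = 4*z
131 + G(-1, 23) = 131 + 4*(-1) = 131 - 4 = 127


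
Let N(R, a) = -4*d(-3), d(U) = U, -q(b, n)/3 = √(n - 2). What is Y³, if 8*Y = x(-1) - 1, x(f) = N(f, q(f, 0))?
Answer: 1331/512 ≈ 2.5996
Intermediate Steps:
q(b, n) = -3*√(-2 + n) (q(b, n) = -3*√(n - 2) = -3*√(-2 + n))
N(R, a) = 12 (N(R, a) = -4*(-3) = 12)
x(f) = 12
Y = 11/8 (Y = (12 - 1)/8 = (⅛)*11 = 11/8 ≈ 1.3750)
Y³ = (11/8)³ = 1331/512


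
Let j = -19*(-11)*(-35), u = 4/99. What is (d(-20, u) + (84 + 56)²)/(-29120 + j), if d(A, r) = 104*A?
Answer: -1168/2429 ≈ -0.48086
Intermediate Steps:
u = 4/99 (u = 4*(1/99) = 4/99 ≈ 0.040404)
j = -7315 (j = 209*(-35) = -7315)
(d(-20, u) + (84 + 56)²)/(-29120 + j) = (104*(-20) + (84 + 56)²)/(-29120 - 7315) = (-2080 + 140²)/(-36435) = (-2080 + 19600)*(-1/36435) = 17520*(-1/36435) = -1168/2429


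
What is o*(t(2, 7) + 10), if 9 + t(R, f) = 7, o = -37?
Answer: -296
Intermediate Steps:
t(R, f) = -2 (t(R, f) = -9 + 7 = -2)
o*(t(2, 7) + 10) = -37*(-2 + 10) = -37*8 = -296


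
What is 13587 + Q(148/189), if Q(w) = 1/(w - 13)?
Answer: 31372194/2309 ≈ 13587.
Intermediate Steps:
Q(w) = 1/(-13 + w)
13587 + Q(148/189) = 13587 + 1/(-13 + 148/189) = 13587 + 1/(-2309/189) = 13587 - 189/2309 = 31372194/2309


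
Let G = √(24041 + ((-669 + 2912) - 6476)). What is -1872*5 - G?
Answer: -9360 - 4*√1238 ≈ -9500.7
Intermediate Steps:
G = 4*√1238 (G = √(24041 + (2243 - 6476)) = √(24041 - 4233) = √19808 = 4*√1238 ≈ 140.74)
-1872*5 - G = -1872*5 - 4*√1238 = -9360 - 4*√1238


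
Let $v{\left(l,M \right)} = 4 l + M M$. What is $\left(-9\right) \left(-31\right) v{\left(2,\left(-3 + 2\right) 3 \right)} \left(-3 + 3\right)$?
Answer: $0$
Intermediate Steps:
$v{\left(l,M \right)} = M^{2} + 4 l$ ($v{\left(l,M \right)} = 4 l + M^{2} = M^{2} + 4 l$)
$\left(-9\right) \left(-31\right) v{\left(2,\left(-3 + 2\right) 3 \right)} \left(-3 + 3\right) = \left(-9\right) \left(-31\right) \left(\left(\left(-3 + 2\right) 3\right)^{2} + 4 \cdot 2\right) \left(-3 + 3\right) = 279 \left(\left(\left(-1\right) 3\right)^{2} + 8\right) 0 = 279 \left(\left(-3\right)^{2} + 8\right) 0 = 279 \left(9 + 8\right) 0 = 279 \cdot 17 \cdot 0 = 279 \cdot 0 = 0$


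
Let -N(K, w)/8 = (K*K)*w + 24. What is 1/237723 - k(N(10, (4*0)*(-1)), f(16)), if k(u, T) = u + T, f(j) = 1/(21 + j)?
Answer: 1688546506/8795751 ≈ 191.97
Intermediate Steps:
N(K, w) = -192 - 8*w*K² (N(K, w) = -8*((K*K)*w + 24) = -8*(K²*w + 24) = -8*(w*K² + 24) = -8*(24 + w*K²) = -192 - 8*w*K²)
k(u, T) = T + u
1/237723 - k(N(10, (4*0)*(-1)), f(16)) = 1/237723 - (1/(21 + 16) + (-192 - 8*(4*0)*(-1)*10²)) = 1/237723 - (1/37 + (-192 - 8*0*(-1)*100)) = 1/237723 - (1/37 + (-192 - 8*0*100)) = 1/237723 - (1/37 + (-192 + 0)) = 1/237723 - (1/37 - 192) = 1/237723 - 1*(-7103/37) = 1/237723 + 7103/37 = 1688546506/8795751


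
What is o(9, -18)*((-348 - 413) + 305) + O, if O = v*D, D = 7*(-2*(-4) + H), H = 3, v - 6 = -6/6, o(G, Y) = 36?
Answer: -16031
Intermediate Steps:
v = 5 (v = 6 - 6/6 = 6 - 6*1/6 = 6 - 1 = 5)
D = 77 (D = 7*(-2*(-4) + 3) = 7*(8 + 3) = 7*11 = 77)
O = 385 (O = 5*77 = 385)
o(9, -18)*((-348 - 413) + 305) + O = 36*((-348 - 413) + 305) + 385 = 36*(-761 + 305) + 385 = 36*(-456) + 385 = -16416 + 385 = -16031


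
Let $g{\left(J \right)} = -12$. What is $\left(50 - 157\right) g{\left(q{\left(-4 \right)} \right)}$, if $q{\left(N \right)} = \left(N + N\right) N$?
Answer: $1284$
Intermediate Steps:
$q{\left(N \right)} = 2 N^{2}$ ($q{\left(N \right)} = 2 N N = 2 N^{2}$)
$\left(50 - 157\right) g{\left(q{\left(-4 \right)} \right)} = \left(50 - 157\right) \left(-12\right) = \left(-107\right) \left(-12\right) = 1284$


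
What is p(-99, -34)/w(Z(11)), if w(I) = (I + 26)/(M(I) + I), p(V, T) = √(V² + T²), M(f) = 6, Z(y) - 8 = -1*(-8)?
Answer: 11*√10957/21 ≈ 54.830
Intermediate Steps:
Z(y) = 16 (Z(y) = 8 - 1*(-8) = 8 + 8 = 16)
p(V, T) = √(T² + V²)
w(I) = (26 + I)/(6 + I) (w(I) = (I + 26)/(6 + I) = (26 + I)/(6 + I))
p(-99, -34)/w(Z(11)) = √((-34)² + (-99)²)/(((26 + 16)/(6 + 16))) = √(1156 + 9801)/((42/22)) = √10957/(((1/22)*42)) = √10957/(21/11) = √10957*(11/21) = 11*√10957/21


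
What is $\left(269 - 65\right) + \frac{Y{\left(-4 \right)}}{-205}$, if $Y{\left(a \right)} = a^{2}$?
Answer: $\frac{41804}{205} \approx 203.92$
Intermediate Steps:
$\left(269 - 65\right) + \frac{Y{\left(-4 \right)}}{-205} = \left(269 - 65\right) + \frac{\left(-4\right)^{2}}{-205} = 204 + 16 \left(- \frac{1}{205}\right) = 204 - \frac{16}{205} = \frac{41804}{205}$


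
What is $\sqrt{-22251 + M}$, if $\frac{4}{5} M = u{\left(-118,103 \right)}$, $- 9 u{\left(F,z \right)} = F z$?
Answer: $\frac{i \sqrt{740266}}{6} \approx 143.4 i$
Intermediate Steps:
$u{\left(F,z \right)} = - \frac{F z}{9}$
$M = \frac{30385}{18}$ ($M = \frac{5 \left(\left(- \frac{1}{9}\right) \left(-118\right) 103\right)}{4} = \frac{5}{4} \cdot \frac{12154}{9} = \frac{30385}{18} \approx 1688.1$)
$\sqrt{-22251 + M} = \sqrt{-22251 + \frac{30385}{18}} = \sqrt{- \frac{370133}{18}} = \frac{i \sqrt{740266}}{6}$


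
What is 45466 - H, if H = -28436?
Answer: 73902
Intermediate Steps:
45466 - H = 45466 - 1*(-28436) = 45466 + 28436 = 73902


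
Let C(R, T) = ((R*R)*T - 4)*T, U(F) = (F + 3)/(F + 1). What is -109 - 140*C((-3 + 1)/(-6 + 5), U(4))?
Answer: -2113/5 ≈ -422.60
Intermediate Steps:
U(F) = (3 + F)/(1 + F)
C(R, T) = T*(-4 + T*R**2) (C(R, T) = (R**2*T - 4)*T = (T*R**2 - 4)*T = (-4 + T*R**2)*T = T*(-4 + T*R**2))
-109 - 140*C((-3 + 1)/(-6 + 5), U(4)) = -109 - 140*(3 + 4)/(1 + 4)*(-4 + ((3 + 4)/(1 + 4))*((-3 + 1)/(-6 + 5))**2) = -109 - 140*7/5*(-4 + (7/5)*(-2/(-1))**2) = -109 - 140*(1/5)*7*(-4 + ((1/5)*7)*(-2*(-1))**2) = -109 - 196*(-4 + (7/5)*2**2) = -109 - 196*(-4 + (7/5)*4) = -109 - 196*(-4 + 28/5) = -109 - 196*8/5 = -109 - 140*56/25 = -109 - 1568/5 = -2113/5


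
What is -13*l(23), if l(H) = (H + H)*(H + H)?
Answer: -27508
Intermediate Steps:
l(H) = 4*H² (l(H) = (2*H)*(2*H) = 4*H²)
-13*l(23) = -52*23² = -52*529 = -13*2116 = -27508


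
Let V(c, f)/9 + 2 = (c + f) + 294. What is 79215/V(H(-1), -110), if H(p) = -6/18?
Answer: 5281/109 ≈ 48.450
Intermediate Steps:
H(p) = -1/3 (H(p) = -6*1/18 = -1/3)
V(c, f) = 2628 + 9*c + 9*f (V(c, f) = -18 + 9*((c + f) + 294) = -18 + 9*(294 + c + f) = -18 + (2646 + 9*c + 9*f) = 2628 + 9*c + 9*f)
79215/V(H(-1), -110) = 79215/(2628 + 9*(-1/3) + 9*(-110)) = 79215/(2628 - 3 - 990) = 79215/1635 = 79215*(1/1635) = 5281/109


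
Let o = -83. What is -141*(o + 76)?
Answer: 987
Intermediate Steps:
-141*(o + 76) = -141*(-83 + 76) = -141*(-7) = 987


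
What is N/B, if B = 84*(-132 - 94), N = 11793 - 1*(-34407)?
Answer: -275/113 ≈ -2.4336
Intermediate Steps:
N = 46200 (N = 11793 + 34407 = 46200)
B = -18984 (B = 84*(-226) = -18984)
N/B = 46200/(-18984) = 46200*(-1/18984) = -275/113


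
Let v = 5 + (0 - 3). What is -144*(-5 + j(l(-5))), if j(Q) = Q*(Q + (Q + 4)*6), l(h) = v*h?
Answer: -65520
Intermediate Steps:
v = 2 (v = 5 - 3 = 2)
l(h) = 2*h
j(Q) = Q*(24 + 7*Q) (j(Q) = Q*(Q + (4 + Q)*6) = Q*(Q + (24 + 6*Q)) = Q*(24 + 7*Q))
-144*(-5 + j(l(-5))) = -144*(-5 + (2*(-5))*(24 + 7*(2*(-5)))) = -144*(-5 - 10*(24 + 7*(-10))) = -144*(-5 - 10*(24 - 70)) = -144*(-5 - 10*(-46)) = -144*(-5 + 460) = -144*455 = -1*65520 = -65520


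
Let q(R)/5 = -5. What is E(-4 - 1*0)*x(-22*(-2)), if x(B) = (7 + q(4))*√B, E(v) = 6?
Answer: -216*√11 ≈ -716.39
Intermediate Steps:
q(R) = -25 (q(R) = 5*(-5) = -25)
x(B) = -18*√B (x(B) = (7 - 25)*√B = -18*√B)
E(-4 - 1*0)*x(-22*(-2)) = 6*(-18*2*√11) = 6*(-36*√11) = -216*√11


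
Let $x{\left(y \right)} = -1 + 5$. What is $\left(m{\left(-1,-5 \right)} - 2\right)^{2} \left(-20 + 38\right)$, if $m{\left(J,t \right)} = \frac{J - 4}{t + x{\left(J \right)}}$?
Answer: $162$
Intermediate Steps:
$x{\left(y \right)} = 4$
$m{\left(J,t \right)} = \frac{-4 + J}{4 + t}$ ($m{\left(J,t \right)} = \frac{J - 4}{t + 4} = \frac{-4 + J}{4 + t}$)
$\left(m{\left(-1,-5 \right)} - 2\right)^{2} \left(-20 + 38\right) = \left(\frac{-4 - 1}{4 - 5} - 2\right)^{2} \left(-20 + 38\right) = \left(\frac{1}{-1} \left(-5\right) - 2\right)^{2} \cdot 18 = \left(\left(-1\right) \left(-5\right) - 2\right)^{2} \cdot 18 = \left(5 - 2\right)^{2} \cdot 18 = 3^{2} \cdot 18 = 9 \cdot 18 = 162$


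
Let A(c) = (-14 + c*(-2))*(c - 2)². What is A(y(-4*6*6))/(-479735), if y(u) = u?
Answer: -5840584/479735 ≈ -12.175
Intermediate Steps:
A(c) = (-2 + c)²*(-14 - 2*c) (A(c) = (-14 - 2*c)*(-2 + c)² = (-2 + c)²*(-14 - 2*c))
A(y(-4*6*6))/(-479735) = (2*(-2 - 4*6*6)²*(-7 - (-4*6)*6))/(-479735) = (2*(-2 - 24*6)²*(-7 - (-24)*6))*(-1/479735) = (2*(-2 - 144)²*(-7 - 1*(-144)))*(-1/479735) = (2*(-146)²*(-7 + 144))*(-1/479735) = (2*21316*137)*(-1/479735) = 5840584*(-1/479735) = -5840584/479735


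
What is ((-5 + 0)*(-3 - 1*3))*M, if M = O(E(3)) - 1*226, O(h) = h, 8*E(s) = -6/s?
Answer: -13575/2 ≈ -6787.5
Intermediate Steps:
E(s) = -3/(4*s) (E(s) = (-6/s)/8 = -3/(4*s))
M = -905/4 (M = -3/4/3 - 1*226 = -3/4*1/3 - 226 = -1/4 - 226 = -905/4 ≈ -226.25)
((-5 + 0)*(-3 - 1*3))*M = ((-5 + 0)*(-3 - 1*3))*(-905/4) = -5*(-3 - 3)*(-905/4) = -5*(-6)*(-905/4) = 30*(-905/4) = -13575/2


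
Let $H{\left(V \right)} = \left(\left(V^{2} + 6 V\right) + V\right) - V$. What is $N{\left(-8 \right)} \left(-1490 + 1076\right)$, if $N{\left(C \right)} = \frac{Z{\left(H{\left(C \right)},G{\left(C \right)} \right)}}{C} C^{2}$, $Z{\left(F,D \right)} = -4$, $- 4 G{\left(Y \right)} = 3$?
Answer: $-13248$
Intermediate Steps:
$G{\left(Y \right)} = - \frac{3}{4}$ ($G{\left(Y \right)} = \left(- \frac{1}{4}\right) 3 = - \frac{3}{4}$)
$H{\left(V \right)} = V^{2} + 6 V$ ($H{\left(V \right)} = \left(V^{2} + 7 V\right) - V = V^{2} + 6 V$)
$N{\left(C \right)} = - 4 C$ ($N{\left(C \right)} = - \frac{4}{C} C^{2} = - 4 C$)
$N{\left(-8 \right)} \left(-1490 + 1076\right) = \left(-4\right) \left(-8\right) \left(-1490 + 1076\right) = 32 \left(-414\right) = -13248$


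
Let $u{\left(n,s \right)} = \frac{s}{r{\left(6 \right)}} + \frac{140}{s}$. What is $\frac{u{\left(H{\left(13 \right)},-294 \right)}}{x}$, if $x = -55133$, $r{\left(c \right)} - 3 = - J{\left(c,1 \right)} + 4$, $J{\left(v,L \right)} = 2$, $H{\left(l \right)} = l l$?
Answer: $\frac{6224}{5788965} \approx 0.0010751$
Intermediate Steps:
$H{\left(l \right)} = l^{2}$
$r{\left(c \right)} = 5$ ($r{\left(c \right)} = 3 + \left(\left(-1\right) 2 + 4\right) = 3 + \left(-2 + 4\right) = 3 + 2 = 5$)
$u{\left(n,s \right)} = \frac{140}{s} + \frac{s}{5}$ ($u{\left(n,s \right)} = \frac{s}{5} + \frac{140}{s} = \frac{140}{s} + \frac{s}{5}$)
$\frac{u{\left(H{\left(13 \right)},-294 \right)}}{x} = \frac{\frac{140}{-294} + \frac{1}{5} \left(-294\right)}{-55133} = \left(140 \left(- \frac{1}{294}\right) - \frac{294}{5}\right) \left(- \frac{1}{55133}\right) = \left(- \frac{10}{21} - \frac{294}{5}\right) \left(- \frac{1}{55133}\right) = \left(- \frac{6224}{105}\right) \left(- \frac{1}{55133}\right) = \frac{6224}{5788965}$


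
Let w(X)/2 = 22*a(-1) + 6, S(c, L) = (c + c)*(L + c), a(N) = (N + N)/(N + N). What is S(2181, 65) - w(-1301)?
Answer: 9796996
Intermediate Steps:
a(N) = 1 (a(N) = (2*N)/((2*N)) = (2*N)*(1/(2*N)) = 1)
S(c, L) = 2*c*(L + c) (S(c, L) = (2*c)*(L + c) = 2*c*(L + c))
w(X) = 56 (w(X) = 2*(22*1 + 6) = 2*(22 + 6) = 2*28 = 56)
S(2181, 65) - w(-1301) = 2*2181*(65 + 2181) - 1*56 = 2*2181*2246 - 56 = 9797052 - 56 = 9796996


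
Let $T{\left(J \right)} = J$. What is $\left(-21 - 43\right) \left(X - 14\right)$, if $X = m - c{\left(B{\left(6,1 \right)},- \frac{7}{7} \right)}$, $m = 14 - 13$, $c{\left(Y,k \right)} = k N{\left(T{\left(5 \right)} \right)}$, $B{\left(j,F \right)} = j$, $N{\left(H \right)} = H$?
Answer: $512$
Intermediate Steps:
$c{\left(Y,k \right)} = 5 k$ ($c{\left(Y,k \right)} = k 5 = 5 k$)
$m = 1$ ($m = 14 - 13 = 1$)
$X = 6$ ($X = 1 - 5 \left(- \frac{7}{7}\right) = 1 - 5 \left(\left(-7\right) \frac{1}{7}\right) = 1 - 5 \left(-1\right) = 1 - -5 = 1 + 5 = 6$)
$\left(-21 - 43\right) \left(X - 14\right) = \left(-21 - 43\right) \left(6 - 14\right) = \left(-21 - 43\right) \left(-8\right) = \left(-64\right) \left(-8\right) = 512$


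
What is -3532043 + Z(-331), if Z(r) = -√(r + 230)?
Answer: -3532043 - I*√101 ≈ -3.532e+6 - 10.05*I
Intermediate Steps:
Z(r) = -√(230 + r)
-3532043 + Z(-331) = -3532043 - √(230 - 331) = -3532043 - √(-101) = -3532043 - I*√101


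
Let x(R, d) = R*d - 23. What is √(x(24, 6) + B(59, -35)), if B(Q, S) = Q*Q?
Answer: √3602 ≈ 60.017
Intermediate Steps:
B(Q, S) = Q²
x(R, d) = -23 + R*d
√(x(24, 6) + B(59, -35)) = √((-23 + 24*6) + 59²) = √((-23 + 144) + 3481) = √(121 + 3481) = √3602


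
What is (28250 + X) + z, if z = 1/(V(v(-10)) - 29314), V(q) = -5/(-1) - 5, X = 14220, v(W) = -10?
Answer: 1244965579/29314 ≈ 42470.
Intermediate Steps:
V(q) = 0 (V(q) = -1*(-5) - 5 = 5 - 5 = 0)
z = -1/29314 (z = 1/(0 - 29314) = 1/(-29314) = -1/29314 ≈ -3.4113e-5)
(28250 + X) + z = (28250 + 14220) - 1/29314 = 42470 - 1/29314 = 1244965579/29314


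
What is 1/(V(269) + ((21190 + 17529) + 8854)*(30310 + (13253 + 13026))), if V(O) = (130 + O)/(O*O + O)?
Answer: 24210/65175946712503 ≈ 3.7146e-10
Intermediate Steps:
V(O) = (130 + O)/(O + O²) (V(O) = (130 + O)/(O² + O) = (130 + O)/(O + O²))
1/(V(269) + ((21190 + 17529) + 8854)*(30310 + (13253 + 13026))) = 1/((130 + 269)/(269*(1 + 269)) + ((21190 + 17529) + 8854)*(30310 + (13253 + 13026))) = 1/((1/269)*399/270 + (38719 + 8854)*(30310 + 26279)) = 1/((1/269)*(1/270)*399 + 47573*56589) = 1/(133/24210 + 2692108497) = 1/(65175946712503/24210) = 24210/65175946712503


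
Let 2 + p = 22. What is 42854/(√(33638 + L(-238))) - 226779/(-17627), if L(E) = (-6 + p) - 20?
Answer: 226779/17627 + 21427*√2102/4204 ≈ 246.54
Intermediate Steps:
p = 20 (p = -2 + 22 = 20)
L(E) = -6 (L(E) = (-6 + 20) - 20 = 14 - 20 = -6)
42854/(√(33638 + L(-238))) - 226779/(-17627) = 42854/(√(33638 - 6)) - 226779/(-17627) = 42854/(√33632) - 226779*(-1/17627) = 42854/((4*√2102)) + 226779/17627 = 42854*(√2102/8408) + 226779/17627 = 21427*√2102/4204 + 226779/17627 = 226779/17627 + 21427*√2102/4204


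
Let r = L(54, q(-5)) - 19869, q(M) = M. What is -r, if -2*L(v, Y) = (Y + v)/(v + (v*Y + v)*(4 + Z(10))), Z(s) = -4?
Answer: 2145901/108 ≈ 19869.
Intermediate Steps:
L(v, Y) = -(Y + v)/(2*v) (L(v, Y) = -(Y + v)/(2*(v + (v*Y + v)*(4 - 4))) = -(Y + v)/(2*(v + (Y*v + v)*0)) = -(Y + v)/(2*(v + (v + Y*v)*0)) = -(Y + v)/(2*(v + 0)) = -(Y + v)/(2*v))
r = -2145901/108 (r = (½)*(-1*(-5) - 1*54)/54 - 19869 = (½)*(1/54)*(5 - 54) - 19869 = (½)*(1/54)*(-49) - 19869 = -49/108 - 19869 = -2145901/108 ≈ -19869.)
-r = -1*(-2145901/108) = 2145901/108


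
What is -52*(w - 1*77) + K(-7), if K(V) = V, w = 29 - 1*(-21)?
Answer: 1397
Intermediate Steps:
w = 50 (w = 29 + 21 = 50)
-52*(w - 1*77) + K(-7) = -52*(50 - 1*77) - 7 = -52*(50 - 77) - 7 = -52*(-27) - 7 = 1404 - 7 = 1397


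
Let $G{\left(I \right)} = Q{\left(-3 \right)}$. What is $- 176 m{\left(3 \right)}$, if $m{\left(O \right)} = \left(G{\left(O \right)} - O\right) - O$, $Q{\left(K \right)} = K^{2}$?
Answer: $-528$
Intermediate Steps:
$G{\left(I \right)} = 9$ ($G{\left(I \right)} = \left(-3\right)^{2} = 9$)
$m{\left(O \right)} = 9 - 2 O$ ($m{\left(O \right)} = \left(9 - O\right) - O = 9 - 2 O$)
$- 176 m{\left(3 \right)} = - 176 \left(9 - 6\right) = \left(-176\right) 3 = -528$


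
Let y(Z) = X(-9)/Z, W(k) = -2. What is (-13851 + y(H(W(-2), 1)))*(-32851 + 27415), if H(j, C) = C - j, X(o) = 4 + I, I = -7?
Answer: 75299472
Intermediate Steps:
X(o) = -3 (X(o) = 4 - 7 = -3)
y(Z) = -3/Z
(-13851 + y(H(W(-2), 1)))*(-32851 + 27415) = (-13851 - 3/(1 - 1*(-2)))*(-32851 + 27415) = (-13851 - 3/(1 + 2))*(-5436) = (-13851 - 3/3)*(-5436) = (-13851 - 3*1/3)*(-5436) = (-13851 - 1)*(-5436) = -13852*(-5436) = 75299472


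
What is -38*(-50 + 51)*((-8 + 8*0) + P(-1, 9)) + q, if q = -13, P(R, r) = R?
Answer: 329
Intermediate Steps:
-38*(-50 + 51)*((-8 + 8*0) + P(-1, 9)) + q = -38*(-50 + 51)*((-8 + 8*0) - 1) - 13 = -38*((-8 + 0) - 1) - 13 = -38*(-8 - 1) - 13 = -38*(-9) - 13 = 342 - 13 = 329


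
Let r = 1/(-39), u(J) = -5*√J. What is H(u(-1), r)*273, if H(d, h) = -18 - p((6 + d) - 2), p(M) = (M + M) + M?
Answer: -8190 + 4095*I ≈ -8190.0 + 4095.0*I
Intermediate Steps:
p(M) = 3*M (p(M) = 2*M + M = 3*M)
r = -1/39 ≈ -0.025641
H(d, h) = -30 - 3*d (H(d, h) = -18 - 3*((6 + d) - 2) = -18 - 3*(4 + d) = -18 - (12 + 3*d) = -18 + (-12 - 3*d) = -30 - 3*d)
H(u(-1), r)*273 = (-30 - (-15)*√(-1))*273 = (-30 - (-15)*I)*273 = (-30 + 15*I)*273 = -8190 + 4095*I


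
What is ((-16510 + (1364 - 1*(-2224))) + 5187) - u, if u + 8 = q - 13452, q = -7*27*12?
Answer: 7993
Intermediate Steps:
q = -2268 (q = -189*12 = -2268)
u = -15728 (u = -8 + (-2268 - 13452) = -8 - 15720 = -15728)
((-16510 + (1364 - 1*(-2224))) + 5187) - u = ((-16510 + (1364 - 1*(-2224))) + 5187) - 1*(-15728) = ((-16510 + (1364 + 2224)) + 5187) + 15728 = ((-16510 + 3588) + 5187) + 15728 = (-12922 + 5187) + 15728 = -7735 + 15728 = 7993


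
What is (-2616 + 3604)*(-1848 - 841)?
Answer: -2656732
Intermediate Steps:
(-2616 + 3604)*(-1848 - 841) = 988*(-2689) = -2656732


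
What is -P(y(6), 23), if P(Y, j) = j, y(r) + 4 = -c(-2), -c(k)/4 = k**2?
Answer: -23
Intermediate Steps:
c(k) = -4*k**2
y(r) = 12 (y(r) = -4 - (-4)*(-2)**2 = -4 - (-4)*4 = -4 - 1*(-16) = -4 + 16 = 12)
-P(y(6), 23) = -1*23 = -23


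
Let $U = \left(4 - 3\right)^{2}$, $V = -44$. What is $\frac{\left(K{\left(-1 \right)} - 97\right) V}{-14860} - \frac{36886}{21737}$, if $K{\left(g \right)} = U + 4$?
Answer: $- \frac{159029334}{80752955} \approx -1.9693$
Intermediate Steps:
$U = 1$ ($U = 1^{2} = 1$)
$K{\left(g \right)} = 5$ ($K{\left(g \right)} = 1 + 4 = 5$)
$\frac{\left(K{\left(-1 \right)} - 97\right) V}{-14860} - \frac{36886}{21737} = \frac{\left(5 - 97\right) \left(-44\right)}{-14860} - \frac{36886}{21737} = \left(-92\right) \left(-44\right) \left(- \frac{1}{14860}\right) - \frac{36886}{21737} = 4048 \left(- \frac{1}{14860}\right) - \frac{36886}{21737} = - \frac{1012}{3715} - \frac{36886}{21737} = - \frac{159029334}{80752955}$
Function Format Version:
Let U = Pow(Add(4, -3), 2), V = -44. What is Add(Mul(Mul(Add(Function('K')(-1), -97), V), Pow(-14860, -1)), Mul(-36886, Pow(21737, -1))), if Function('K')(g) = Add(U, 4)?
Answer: Rational(-159029334, 80752955) ≈ -1.9693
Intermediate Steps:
U = 1 (U = Pow(1, 2) = 1)
Function('K')(g) = 5 (Function('K')(g) = Add(1, 4) = 5)
Add(Mul(Mul(Add(Function('K')(-1), -97), V), Pow(-14860, -1)), Mul(-36886, Pow(21737, -1))) = Add(Mul(Mul(Add(5, -97), -44), Pow(-14860, -1)), Mul(-36886, Pow(21737, -1))) = Add(Mul(Mul(-92, -44), Rational(-1, 14860)), Mul(-36886, Rational(1, 21737))) = Add(Mul(4048, Rational(-1, 14860)), Rational(-36886, 21737)) = Add(Rational(-1012, 3715), Rational(-36886, 21737)) = Rational(-159029334, 80752955)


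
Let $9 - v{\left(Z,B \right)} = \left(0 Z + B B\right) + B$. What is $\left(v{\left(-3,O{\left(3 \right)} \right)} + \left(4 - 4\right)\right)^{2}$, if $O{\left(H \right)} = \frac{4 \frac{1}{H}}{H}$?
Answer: $\frac{458329}{6561} \approx 69.857$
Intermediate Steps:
$O{\left(H \right)} = \frac{4}{H^{2}}$
$v{\left(Z,B \right)} = 9 - B - B^{2}$ ($v{\left(Z,B \right)} = 9 - \left(\left(0 Z + B B\right) + B\right) = 9 - \left(\left(0 + B^{2}\right) + B\right) = 9 - \left(B^{2} + B\right) = 9 - \left(B + B^{2}\right) = 9 - B - B^{2}$)
$\left(v{\left(-3,O{\left(3 \right)} \right)} + \left(4 - 4\right)\right)^{2} = \left(\left(9 - \frac{4}{9} - \left(\frac{4}{9}\right)^{2}\right) + \left(4 - 4\right)\right)^{2} = \left(\left(9 - 4 \cdot \frac{1}{9} - \left(4 \cdot \frac{1}{9}\right)^{2}\right) + 0\right)^{2} = \left(\left(9 - \frac{4}{9} - \left(\frac{4}{9}\right)^{2}\right) + 0\right)^{2} = \left(\left(9 - \frac{4}{9} - \frac{16}{81}\right) + 0\right)^{2} = \left(\frac{677}{81} + 0\right)^{2} = \left(\frac{677}{81}\right)^{2} = \frac{458329}{6561}$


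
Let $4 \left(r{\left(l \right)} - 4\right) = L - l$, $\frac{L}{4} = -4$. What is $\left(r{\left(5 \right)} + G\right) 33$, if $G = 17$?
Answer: $\frac{2079}{4} \approx 519.75$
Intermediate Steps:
$L = -16$ ($L = 4 \left(-4\right) = -16$)
$r{\left(l \right)} = - \frac{l}{4}$ ($r{\left(l \right)} = 4 + \frac{-16 - l}{4} = 4 - \left(4 + \frac{l}{4}\right) = - \frac{l}{4}$)
$\left(r{\left(5 \right)} + G\right) 33 = \left(\left(- \frac{1}{4}\right) 5 + 17\right) 33 = \left(- \frac{5}{4} + 17\right) 33 = \frac{63}{4} \cdot 33 = \frac{2079}{4}$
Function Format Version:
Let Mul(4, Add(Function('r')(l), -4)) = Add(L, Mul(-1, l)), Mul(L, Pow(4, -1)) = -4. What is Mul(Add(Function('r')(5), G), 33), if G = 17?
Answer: Rational(2079, 4) ≈ 519.75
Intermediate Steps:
L = -16 (L = Mul(4, -4) = -16)
Function('r')(l) = Mul(Rational(-1, 4), l) (Function('r')(l) = Add(4, Mul(Rational(1, 4), Add(-16, Mul(-1, l)))) = Add(4, Add(-4, Mul(Rational(-1, 4), l))) = Mul(Rational(-1, 4), l))
Mul(Add(Function('r')(5), G), 33) = Mul(Add(Mul(Rational(-1, 4), 5), 17), 33) = Mul(Add(Rational(-5, 4), 17), 33) = Mul(Rational(63, 4), 33) = Rational(2079, 4)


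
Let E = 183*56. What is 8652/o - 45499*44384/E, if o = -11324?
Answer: -714627718415/3626511 ≈ -1.9706e+5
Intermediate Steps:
E = 10248
8652/o - 45499*44384/E = 8652/(-11324) - 45499/(10248/44384) = 8652*(-1/11324) - 45499/(10248*(1/44384)) = -2163/2831 - 45499/1281/5548 = -2163/2831 - 45499*5548/1281 = -2163/2831 - 252428452/1281 = -714627718415/3626511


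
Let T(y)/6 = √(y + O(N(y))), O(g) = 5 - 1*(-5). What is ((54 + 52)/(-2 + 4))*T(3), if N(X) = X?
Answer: 318*√13 ≈ 1146.6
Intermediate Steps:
O(g) = 10 (O(g) = 5 + 5 = 10)
T(y) = 6*√(10 + y) (T(y) = 6*√(y + 10) = 6*√(10 + y))
((54 + 52)/(-2 + 4))*T(3) = ((54 + 52)/(-2 + 4))*(6*√(10 + 3)) = (106/2)*(6*√13) = (106*(½))*(6*√13) = 53*(6*√13) = 318*√13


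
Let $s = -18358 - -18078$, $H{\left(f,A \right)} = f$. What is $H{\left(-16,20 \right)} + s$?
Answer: $-296$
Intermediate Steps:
$s = -280$ ($s = -18358 + 18078 = -280$)
$H{\left(-16,20 \right)} + s = -16 - 280 = -296$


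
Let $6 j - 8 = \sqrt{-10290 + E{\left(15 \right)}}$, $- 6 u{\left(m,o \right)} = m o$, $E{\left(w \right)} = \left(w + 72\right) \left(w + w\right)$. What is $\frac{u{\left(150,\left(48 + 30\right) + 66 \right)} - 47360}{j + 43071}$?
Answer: $- \frac{19754694960}{16697035009} + \frac{1223040 i \sqrt{30}}{16697035009} \approx -1.1831 + 0.0004012 i$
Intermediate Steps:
$E{\left(w \right)} = 2 w \left(72 + w\right)$ ($E{\left(w \right)} = \left(72 + w\right) 2 w = 2 w \left(72 + w\right)$)
$u{\left(m,o \right)} = - \frac{m o}{6}$
$j = \frac{4}{3} + \frac{8 i \sqrt{30}}{3}$ ($j = \frac{4}{3} + \frac{\sqrt{-10290 + 2 \cdot 15 \left(72 + 15\right)}}{6} = \frac{4}{3} + \frac{\sqrt{-10290 + 2 \cdot 15 \cdot 87}}{6} = \frac{4}{3} + \frac{\sqrt{-10290 + 2610}}{6} = \frac{4}{3} + \frac{\sqrt{-7680}}{6} = \frac{4}{3} + \frac{16 i \sqrt{30}}{6} = \frac{4}{3} + \frac{8 i \sqrt{30}}{3} \approx 1.3333 + 14.606 i$)
$\frac{u{\left(150,\left(48 + 30\right) + 66 \right)} - 47360}{j + 43071} = \frac{\left(- \frac{1}{6}\right) 150 \left(\left(48 + 30\right) + 66\right) - 47360}{\left(\frac{4}{3} + \frac{8 i \sqrt{30}}{3}\right) + 43071} = \frac{\left(- \frac{1}{6}\right) 150 \left(78 + 66\right) - 47360}{\frac{129217}{3} + \frac{8 i \sqrt{30}}{3}} = \frac{\left(- \frac{1}{6}\right) 150 \cdot 144 - 47360}{\frac{129217}{3} + \frac{8 i \sqrt{30}}{3}} = \frac{-3600 - 47360}{\frac{129217}{3} + \frac{8 i \sqrt{30}}{3}} = - \frac{50960}{\frac{129217}{3} + \frac{8 i \sqrt{30}}{3}}$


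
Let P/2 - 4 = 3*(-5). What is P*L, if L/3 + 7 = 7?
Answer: 0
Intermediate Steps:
L = 0 (L = -21 + 3*7 = -21 + 21 = 0)
P = -22 (P = 8 + 2*(3*(-5)) = 8 + 2*(-15) = 8 - 30 = -22)
P*L = -22*0 = 0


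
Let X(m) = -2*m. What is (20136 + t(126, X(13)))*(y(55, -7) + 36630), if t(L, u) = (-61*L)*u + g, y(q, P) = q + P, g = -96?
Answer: 8064611928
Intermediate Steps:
y(q, P) = P + q
t(L, u) = -96 - 61*L*u (t(L, u) = (-61*L)*u - 96 = -61*L*u - 96 = -96 - 61*L*u)
(20136 + t(126, X(13)))*(y(55, -7) + 36630) = (20136 + (-96 - 61*126*(-2*13)))*((-7 + 55) + 36630) = (20136 + (-96 - 61*126*(-26)))*(48 + 36630) = (20136 + (-96 + 199836))*36678 = (20136 + 199740)*36678 = 219876*36678 = 8064611928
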